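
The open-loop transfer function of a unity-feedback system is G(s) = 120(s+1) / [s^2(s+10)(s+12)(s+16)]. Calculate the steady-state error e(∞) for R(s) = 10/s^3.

System type = 2 (two poles at s=0).
K_a = lim_{s→0} s^2·G(s) = 120·1 / (10·12·16) = 0.0625.
r(t) = 5t^2 gives R(s) = 10/s^3.
e_ss = 10/K_a = 10/0.0625 = 160.

160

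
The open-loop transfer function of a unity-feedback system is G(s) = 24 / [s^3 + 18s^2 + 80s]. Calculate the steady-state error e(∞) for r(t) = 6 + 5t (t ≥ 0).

Lowest-order denominator term is 80s, so the open loop has 1 pole at the origin → type 1 system. Taking each input component in turn:
  • 6: tracked with zero error.
  • 5t: e_ss = 5/K_v with K_v=0.3 → 50/3.
Total e_ss = 50/3.

50/3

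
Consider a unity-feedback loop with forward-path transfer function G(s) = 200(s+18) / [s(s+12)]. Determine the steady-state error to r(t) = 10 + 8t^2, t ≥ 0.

infinity

G(s) has one factor of s in the denominator, so the system is type 1. By superposition:
  • 10: tracked with zero error.
  • 8t^2: a type-1 system cannot track it, e_ss → ∞.
The unbounded component dominates.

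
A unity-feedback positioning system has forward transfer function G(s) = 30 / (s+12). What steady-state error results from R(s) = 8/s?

System type = 0 (no poles at s=0).
K_p = lim_{s→0} G(s) = 30 / (12) = 2.5.
e_ss = 8/(1 + K_p) = 8/3.5 = 16/7.

16/7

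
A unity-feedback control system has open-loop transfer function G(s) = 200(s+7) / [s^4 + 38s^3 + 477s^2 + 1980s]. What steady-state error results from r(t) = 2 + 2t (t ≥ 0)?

Lowest-order denominator term is 1980s, so the open loop has 1 pole at the origin → type 1 system. Treating each term separately:
  • 2: tracked with zero error.
  • 2t: e_ss = 2/K_v with K_v=70/99 → 99/35.
Total e_ss = 99/35.

99/35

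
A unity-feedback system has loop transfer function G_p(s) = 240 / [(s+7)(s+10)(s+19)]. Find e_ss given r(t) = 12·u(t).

No free integrators in G_p(s): this is a type 0 system.
K_p = lim_{s→0} G_p(s) = 240 / (7·10·19) = 24/133.
e_ss = 12/(1 + K_p) = 12/(157/133) = 1596/157.

1596/157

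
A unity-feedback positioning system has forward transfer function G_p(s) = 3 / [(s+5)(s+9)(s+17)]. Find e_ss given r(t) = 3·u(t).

System type = 0 (no poles at s=0).
K_p = lim_{s→0} G_p(s) = 3 / (5·9·17) = 1/255.
e_ss = 3/(1 + K_p) = 3/(256/255) = 765/256.

765/256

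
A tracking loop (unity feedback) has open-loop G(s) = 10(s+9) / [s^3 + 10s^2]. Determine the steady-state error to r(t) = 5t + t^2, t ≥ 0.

Factoring s^2 from the denominator leaves a polynomial with constant term 10, so the system is type 2. Treating each term separately:
  • 5t: tracked with zero error.
  • t^2: e_ss = 2/K_a with K_a=9 → 2/9.
Total e_ss = 2/9.

2/9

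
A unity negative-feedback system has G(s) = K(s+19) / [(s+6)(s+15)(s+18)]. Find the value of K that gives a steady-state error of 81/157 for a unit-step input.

No free integrators in G(s): this is a type 0 system.
K_p = lim_{s→0} G(s) = K·19 / (6·15·18) = (19/1620)·K.
e_ss = 1/(1 + K_p) = 81/157 ⇒ 1 + (19/1620)·K = 157/81 ⇒ K = 80.

80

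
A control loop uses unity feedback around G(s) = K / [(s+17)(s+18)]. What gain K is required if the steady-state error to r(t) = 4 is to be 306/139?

The open loop has no poles at the origin → type 0 system.
K_p = lim_{s→0} G(s) = K / (17·18) = (1/306)·K.
e_ss = 4/(1 + K_p) = 306/139 ⇒ 1 + (1/306)·K = 278/153 ⇒ K = 250.

250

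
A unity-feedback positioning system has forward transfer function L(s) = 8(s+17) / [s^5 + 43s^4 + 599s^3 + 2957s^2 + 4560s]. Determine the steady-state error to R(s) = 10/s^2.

5700/17

Lowest-order denominator term is 4560s, so the open loop has 1 pole at the origin → type 1 system.
K_v = lim_{s→0} s·L(s) = 8·17 / 4560 = 17/570.
e_ss = 10/K_v = 10/(17/570) = 5700/17.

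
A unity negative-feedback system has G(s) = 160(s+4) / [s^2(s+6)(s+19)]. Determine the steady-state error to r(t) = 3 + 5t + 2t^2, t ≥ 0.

0.7125

System type = 2 (two poles at s=0). Treating each term separately:
  • 3: tracked with zero error.
  • 5t: tracked with zero error.
  • 2t^2: e_ss = 4/K_a with K_a=320/57 → 0.7125.
Total e_ss = 0.7125.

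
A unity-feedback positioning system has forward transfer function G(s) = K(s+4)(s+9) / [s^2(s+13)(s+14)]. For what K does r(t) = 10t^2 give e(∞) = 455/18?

4

G(s) has two factors of s in the denominator, so the system is type 2.
K_a = lim_{s→0} s^2·G(s) = K·4·9 / (13·14) = (18/91)·K.
e_ss = 20/K_a = 455/18 ⇒ K_a = 72/91 ⇒ K = (72/91)/(18/91) = 4.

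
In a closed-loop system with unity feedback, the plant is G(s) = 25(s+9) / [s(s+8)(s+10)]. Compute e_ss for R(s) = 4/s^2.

64/45

The open loop has one pole at the origin → type 1 system.
K_v = lim_{s→0} s·G(s) = 25·9 / (8·10) = 2.8125.
e_ss = 4/K_v = 4/2.8125 = 64/45.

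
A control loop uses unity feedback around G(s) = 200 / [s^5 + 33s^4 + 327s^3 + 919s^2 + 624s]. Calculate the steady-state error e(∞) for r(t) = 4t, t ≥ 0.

12.48

Lowest-order denominator term is 624s, so the open loop has 1 pole at the origin → type 1 system.
K_v = lim_{s→0} s·G(s) = 200 / 624 = 25/78.
e_ss = 4/K_v = 4/(25/78) = 12.48.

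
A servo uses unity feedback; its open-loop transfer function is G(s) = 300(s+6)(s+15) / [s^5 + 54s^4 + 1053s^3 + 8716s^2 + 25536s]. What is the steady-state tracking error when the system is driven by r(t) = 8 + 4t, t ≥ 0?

The denominator has no term below 25536s — 1 pole at s=0, type 1. Treating each term separately:
  • 8: tracked with zero error.
  • 4t: e_ss = 4/K_v with K_v=1125/1064 → 4256/1125.
Total e_ss = 4256/1125.

4256/1125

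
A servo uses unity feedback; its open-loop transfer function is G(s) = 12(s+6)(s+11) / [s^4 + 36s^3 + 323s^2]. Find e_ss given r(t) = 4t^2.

323/99

Lowest-order denominator term is 323s^2, so the open loop has 2 poles at the origin → type 2 system.
K_a = lim_{s→0} s^2·G(s) = 12·6·11 / 323 = 792/323.
r(t) = 4t^2 gives R(s) = 8/s^3.
e_ss = 8/K_a = 8/(792/323) = 323/99.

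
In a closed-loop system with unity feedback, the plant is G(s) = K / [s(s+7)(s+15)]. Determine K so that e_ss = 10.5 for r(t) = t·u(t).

System type = 1 (one pole at s=0).
K_v = lim_{s→0} s·G(s) = K / (7·15) = (1/105)·K.
e_ss = 1/K_v = 10.5 ⇒ K_v = 2/21 ⇒ K = (2/21)/(1/105) = 10.

10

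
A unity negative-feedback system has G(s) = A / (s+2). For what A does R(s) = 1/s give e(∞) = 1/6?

G(s) has no factors of s in the denominator, so the system is type 0.
K_p = lim_{s→0} G(s) = A / (2) = 0.5·A.
e_ss = 1/(1 + K_p) = 1/6 ⇒ 1 + 0.5·A = 6 ⇒ A = 10.

10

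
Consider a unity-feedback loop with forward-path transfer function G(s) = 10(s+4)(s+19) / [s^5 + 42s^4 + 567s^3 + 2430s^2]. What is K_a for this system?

The denominator has no term below 2430s^2 — 2 poles at s=0, type 2.
K_a = lim_{s→0} s^2·G(s) = 10·4·19 / 2430 = 76/243.

76/243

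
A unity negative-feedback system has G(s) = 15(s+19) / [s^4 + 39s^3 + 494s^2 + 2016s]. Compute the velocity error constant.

95/672

Lowest-order denominator term is 2016s, so the open loop has 1 pole at the origin → type 1 system.
K_v = lim_{s→0} s·G(s) = 15·19 / 2016 = 95/672.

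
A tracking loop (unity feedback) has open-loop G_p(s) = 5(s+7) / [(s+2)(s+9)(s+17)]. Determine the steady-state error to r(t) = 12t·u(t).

System type = 0 (no poles at s=0).
For a type-0 system K_v = 0, so e_ss to a ramp input is unbounded.

infinity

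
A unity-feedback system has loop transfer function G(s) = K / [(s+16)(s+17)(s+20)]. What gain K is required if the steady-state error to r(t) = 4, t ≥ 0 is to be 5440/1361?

The open loop has no poles at the origin → type 0 system.
K_p = lim_{s→0} G(s) = K / (16·17·20) = (1/5440)·K.
e_ss = 4/(1 + K_p) = 5440/1361 ⇒ 1 + (1/5440)·K = 1361/1360 ⇒ K = 4.

4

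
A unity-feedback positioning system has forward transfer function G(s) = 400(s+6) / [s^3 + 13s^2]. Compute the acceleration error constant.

2400/13

Lowest-order denominator term is 13s^2, so the open loop has 2 poles at the origin → type 2 system.
K_a = lim_{s→0} s^2·G(s) = 400·6 / 13 = 2400/13.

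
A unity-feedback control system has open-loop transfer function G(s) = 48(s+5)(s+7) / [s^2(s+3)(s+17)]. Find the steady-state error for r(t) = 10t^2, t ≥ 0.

17/28

G(s) has two factors of s in the denominator, so the system is type 2.
K_a = lim_{s→0} s^2·G(s) = 48·5·7 / (3·17) = 560/17.
r(t) = 10t^2 gives R(s) = 20/s^3.
e_ss = 20/K_a = 20/(560/17) = 17/28.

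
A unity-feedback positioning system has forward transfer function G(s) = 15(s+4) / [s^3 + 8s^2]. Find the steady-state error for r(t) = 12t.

0

Lowest-order denominator term is 8s^2, so the open loop has 2 poles at the origin → type 2 system.
K_v = ∞ for a type-2 system; e_ss to a ramp is zero.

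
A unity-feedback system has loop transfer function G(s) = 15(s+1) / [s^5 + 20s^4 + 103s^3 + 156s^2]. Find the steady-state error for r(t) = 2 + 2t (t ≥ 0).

0

Factoring s^2 from the denominator leaves a polynomial with constant term 156, so the system is type 2. By superposition:
  • 2: tracked with zero error.
  • 2t: tracked with zero error.
Total e_ss = 0.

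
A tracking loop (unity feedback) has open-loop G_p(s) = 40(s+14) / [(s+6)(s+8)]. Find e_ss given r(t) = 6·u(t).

G_p(s) has no factors of s in the denominator, so the system is type 0.
K_p = lim_{s→0} G_p(s) = 40·14 / (6·8) = 35/3.
e_ss = 6/(1 + K_p) = 6/(38/3) = 9/19.

9/19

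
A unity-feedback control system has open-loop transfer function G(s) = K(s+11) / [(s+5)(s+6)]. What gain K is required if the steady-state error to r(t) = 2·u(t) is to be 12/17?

The open loop has no poles at the origin → type 0 system.
K_p = lim_{s→0} G(s) = K·11 / (5·6) = (11/30)·K.
e_ss = 2/(1 + K_p) = 12/17 ⇒ 1 + (11/30)·K = 17/6 ⇒ K = 5.

5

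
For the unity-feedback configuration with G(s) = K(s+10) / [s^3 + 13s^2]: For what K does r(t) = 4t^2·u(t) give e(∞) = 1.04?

Lowest-order denominator term is 13s^2, so the open loop has 2 poles at the origin → type 2 system.
K_a = lim_{s→0} s^2·G(s) = K·10 / 13 = (10/13)·K.
e_ss = 8/K_a = 1.04 ⇒ K_a = 100/13 ⇒ K = (100/13)/(10/13) = 10.

10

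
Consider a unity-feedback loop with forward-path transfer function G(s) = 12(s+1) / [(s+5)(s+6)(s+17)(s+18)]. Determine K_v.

System type = 0 (no poles at s=0).
K_v = lim_{s→0} s·G(s) = 0 (the extra factor of s kills the finite limit).

0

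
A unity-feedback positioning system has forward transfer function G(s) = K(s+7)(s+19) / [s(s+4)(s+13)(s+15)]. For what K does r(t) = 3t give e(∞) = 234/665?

50

System type = 1 (one pole at s=0).
K_v = lim_{s→0} s·G(s) = K·7·19 / (4·13·15) = (133/780)·K.
e_ss = 3/K_v = 234/665 ⇒ K_v = 665/78 ⇒ K = (665/78)/(133/780) = 50.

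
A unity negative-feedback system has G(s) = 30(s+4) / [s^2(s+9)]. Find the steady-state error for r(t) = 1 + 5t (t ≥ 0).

0

Two free integrators in G(s): this is a type 2 system. Taking each input component in turn:
  • 1: tracked with zero error.
  • 5t: tracked with zero error.
Total e_ss = 0.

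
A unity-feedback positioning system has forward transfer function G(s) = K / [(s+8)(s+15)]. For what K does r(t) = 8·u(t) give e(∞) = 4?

System type = 0 (no poles at s=0).
K_p = lim_{s→0} G(s) = K / (8·15) = (1/120)·K.
e_ss = 8/(1 + K_p) = 4 ⇒ 1 + (1/120)·K = 2 ⇒ K = 120.

120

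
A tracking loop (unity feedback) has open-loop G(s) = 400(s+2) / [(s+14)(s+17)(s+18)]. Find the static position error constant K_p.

No free integrators in G(s): this is a type 0 system.
K_p = lim_{s→0} G(s) = 400·2 / (14·17·18) = 200/1071.

200/1071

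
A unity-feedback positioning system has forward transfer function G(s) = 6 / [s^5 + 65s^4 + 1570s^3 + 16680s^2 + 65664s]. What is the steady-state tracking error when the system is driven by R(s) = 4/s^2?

Lowest-order denominator term is 65664s, so the open loop has 1 pole at the origin → type 1 system.
K_v = lim_{s→0} s·G(s) = 6 / 65664 = 1/10944.
e_ss = 4/K_v = 4/(1/10944) = 43776.

43776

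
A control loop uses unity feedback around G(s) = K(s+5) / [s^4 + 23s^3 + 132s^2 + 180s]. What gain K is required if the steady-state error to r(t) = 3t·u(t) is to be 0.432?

250

The denominator has no term below 180s — 1 pole at s=0, type 1.
K_v = lim_{s→0} s·G(s) = K·5 / 180 = (1/36)·K.
e_ss = 3/K_v = 0.432 ⇒ K_v = 125/18 ⇒ K = (125/18)/(1/36) = 250.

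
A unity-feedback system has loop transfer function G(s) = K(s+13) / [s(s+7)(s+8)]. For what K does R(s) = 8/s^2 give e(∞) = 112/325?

100

One free integrator in G(s): this is a type 1 system.
K_v = lim_{s→0} s·G(s) = K·13 / (7·8) = (13/56)·K.
e_ss = 8/K_v = 112/325 ⇒ K_v = 325/14 ⇒ K = (325/14)/(13/56) = 100.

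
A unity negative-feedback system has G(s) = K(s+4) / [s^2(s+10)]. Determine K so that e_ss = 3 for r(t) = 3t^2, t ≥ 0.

5

System type = 2 (two poles at s=0).
K_a = lim_{s→0} s^2·G(s) = K·4 / (10) = 0.4·K.
e_ss = 6/K_a = 3 ⇒ K_a = 2 ⇒ K = 2/0.4 = 5.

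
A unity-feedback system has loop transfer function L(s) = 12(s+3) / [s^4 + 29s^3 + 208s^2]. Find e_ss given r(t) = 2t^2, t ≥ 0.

Lowest-order denominator term is 208s^2, so the open loop has 2 poles at the origin → type 2 system.
K_a = lim_{s→0} s^2·L(s) = 12·3 / 208 = 9/52.
r(t) = 2t^2 gives R(s) = 4/s^3.
e_ss = 4/K_a = 4/(9/52) = 208/9.

208/9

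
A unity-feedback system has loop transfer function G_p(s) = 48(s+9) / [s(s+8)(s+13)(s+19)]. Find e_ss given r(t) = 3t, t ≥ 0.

The open loop has one pole at the origin → type 1 system.
K_v = lim_{s→0} s·G_p(s) = 48·9 / (8·13·19) = 54/247.
e_ss = 3/K_v = 3/(54/247) = 247/18.

247/18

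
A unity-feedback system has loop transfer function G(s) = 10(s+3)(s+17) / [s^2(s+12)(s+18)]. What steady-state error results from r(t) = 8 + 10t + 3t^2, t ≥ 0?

216/85

The open loop has two poles at the origin → type 2 system. Taking each input component in turn:
  • 8: tracked with zero error.
  • 10t: tracked with zero error.
  • 3t^2: e_ss = 6/K_a with K_a=85/36 → 216/85.
Total e_ss = 216/85.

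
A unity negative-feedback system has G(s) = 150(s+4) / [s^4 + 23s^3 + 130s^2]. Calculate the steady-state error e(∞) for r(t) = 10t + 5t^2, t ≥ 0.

Factoring s^2 from the denominator leaves a polynomial with constant term 130, so the system is type 2. Taking each input component in turn:
  • 10t: tracked with zero error.
  • 5t^2: e_ss = 10/K_a with K_a=60/13 → 13/6.
Total e_ss = 13/6.

13/6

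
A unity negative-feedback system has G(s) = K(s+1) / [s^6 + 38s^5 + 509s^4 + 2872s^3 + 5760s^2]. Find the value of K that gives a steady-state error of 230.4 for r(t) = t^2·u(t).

50

Factoring s^2 from the denominator leaves a polynomial with constant term 5760, so the system is type 2.
K_a = lim_{s→0} s^2·G(s) = K·1 / 5760 = (1/5760)·K.
e_ss = 2/K_a = 230.4 ⇒ K_a = 5/576 ⇒ K = (5/576)/(1/5760) = 50.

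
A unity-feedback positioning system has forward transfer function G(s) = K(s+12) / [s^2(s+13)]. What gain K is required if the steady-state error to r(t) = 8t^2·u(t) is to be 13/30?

40

The open loop has two poles at the origin → type 2 system.
K_a = lim_{s→0} s^2·G(s) = K·12 / (13) = (12/13)·K.
e_ss = 16/K_a = 13/30 ⇒ K_a = 480/13 ⇒ K = (480/13)/(12/13) = 40.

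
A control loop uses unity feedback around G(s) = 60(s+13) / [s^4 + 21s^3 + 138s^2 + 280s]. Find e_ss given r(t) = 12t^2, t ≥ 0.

infinity

The denominator has no term below 280s — 1 pole at s=0, type 1.
For a type-1 system K_a = 0, so e_ss to a parabolic input is unbounded.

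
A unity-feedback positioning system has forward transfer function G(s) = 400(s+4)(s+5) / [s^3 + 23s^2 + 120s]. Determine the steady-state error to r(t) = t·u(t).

Lowest-order denominator term is 120s, so the open loop has 1 pole at the origin → type 1 system.
K_v = lim_{s→0} s·G(s) = 400·4·5 / 120 = 200/3.
e_ss = 1/K_v = 1/(200/3) = 0.015.

0.015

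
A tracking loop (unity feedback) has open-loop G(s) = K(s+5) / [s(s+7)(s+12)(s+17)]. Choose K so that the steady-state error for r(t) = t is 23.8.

12

G(s) has one factor of s in the denominator, so the system is type 1.
K_v = lim_{s→0} s·G(s) = K·5 / (7·12·17) = (5/1428)·K.
e_ss = 1/K_v = 23.8 ⇒ K_v = 5/119 ⇒ K = (5/119)/(5/1428) = 12.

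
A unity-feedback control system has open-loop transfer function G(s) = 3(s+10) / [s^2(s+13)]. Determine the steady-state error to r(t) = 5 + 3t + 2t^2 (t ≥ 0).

G(s) has two factors of s in the denominator, so the system is type 2. Treating each term separately:
  • 5: tracked with zero error.
  • 3t: tracked with zero error.
  • 2t^2: e_ss = 4/K_a with K_a=30/13 → 26/15.
Total e_ss = 26/15.

26/15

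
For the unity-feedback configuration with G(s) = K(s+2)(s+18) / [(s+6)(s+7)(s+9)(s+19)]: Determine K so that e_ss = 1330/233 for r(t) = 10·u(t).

150

The open loop has no poles at the origin → type 0 system.
K_p = lim_{s→0} G(s) = K·2·18 / (6·7·9·19) = (2/399)·K.
e_ss = 10/(1 + K_p) = 1330/233 ⇒ 1 + (2/399)·K = 233/133 ⇒ K = 150.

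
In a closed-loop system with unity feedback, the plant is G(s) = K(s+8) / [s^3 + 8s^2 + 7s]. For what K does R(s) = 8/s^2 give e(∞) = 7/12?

Lowest-order denominator term is 7s, so the open loop has 1 pole at the origin → type 1 system.
K_v = lim_{s→0} s·G(s) = K·8 / 7 = (8/7)·K.
e_ss = 8/K_v = 7/12 ⇒ K_v = 96/7 ⇒ K = (96/7)/(8/7) = 12.

12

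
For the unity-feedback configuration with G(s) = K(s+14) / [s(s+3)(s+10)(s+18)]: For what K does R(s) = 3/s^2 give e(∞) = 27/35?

150

System type = 1 (one pole at s=0).
K_v = lim_{s→0} s·G(s) = K·14 / (3·10·18) = (7/270)·K.
e_ss = 3/K_v = 27/35 ⇒ K_v = 35/9 ⇒ K = (35/9)/(7/270) = 150.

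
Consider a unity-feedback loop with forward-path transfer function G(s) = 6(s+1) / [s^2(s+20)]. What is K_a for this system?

Two free integrators in G(s): this is a type 2 system.
K_a = lim_{s→0} s^2·G(s) = 6·1 / (20) = 0.3.

0.3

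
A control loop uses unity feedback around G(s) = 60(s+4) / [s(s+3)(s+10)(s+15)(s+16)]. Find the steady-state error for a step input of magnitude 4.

The open loop has one pole at the origin → type 1 system.
A type-1 system has K_p = ∞, so it tracks a step input with zero steady-state error.

0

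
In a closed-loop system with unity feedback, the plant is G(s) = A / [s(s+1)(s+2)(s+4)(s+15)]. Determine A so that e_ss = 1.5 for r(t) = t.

One free integrator in G(s): this is a type 1 system.
K_v = lim_{s→0} s·G(s) = A / (1·2·4·15) = (1/120)·A.
e_ss = 1/K_v = 1.5 ⇒ K_v = 2/3 ⇒ A = (2/3)/(1/120) = 80.

80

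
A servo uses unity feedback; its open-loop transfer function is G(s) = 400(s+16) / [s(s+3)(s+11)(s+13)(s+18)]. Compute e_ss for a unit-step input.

0

The open loop has one pole at the origin → type 1 system.
A type-1 system has K_p = ∞, so it tracks a step input with zero steady-state error.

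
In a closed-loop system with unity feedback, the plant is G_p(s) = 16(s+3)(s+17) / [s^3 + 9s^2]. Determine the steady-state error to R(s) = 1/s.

Lowest-order denominator term is 9s^2, so the open loop has 2 poles at the origin → type 2 system.
A type-2 system has K_p = ∞, so it tracks a step input with zero steady-state error.

0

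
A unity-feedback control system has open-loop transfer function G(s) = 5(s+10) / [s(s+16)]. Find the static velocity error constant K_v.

System type = 1 (one pole at s=0).
K_v = lim_{s→0} s·G(s) = 5·10 / (16) = 3.125.

3.125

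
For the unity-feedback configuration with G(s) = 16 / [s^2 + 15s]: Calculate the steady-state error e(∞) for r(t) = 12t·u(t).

11.25

The denominator has no term below 15s — 1 pole at s=0, type 1.
K_v = lim_{s→0} s·G(s) = 16 / 15 = 16/15.
e_ss = 12/K_v = 12/(16/15) = 11.25.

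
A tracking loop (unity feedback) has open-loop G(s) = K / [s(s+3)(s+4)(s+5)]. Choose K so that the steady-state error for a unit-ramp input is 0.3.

200

System type = 1 (one pole at s=0).
K_v = lim_{s→0} s·G(s) = K / (3·4·5) = (1/60)·K.
e_ss = 1/K_v = 0.3 ⇒ K_v = 10/3 ⇒ K = (10/3)/(1/60) = 200.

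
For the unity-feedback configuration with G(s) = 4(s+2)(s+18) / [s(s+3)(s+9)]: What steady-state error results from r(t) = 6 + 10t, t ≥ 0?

1.875

System type = 1 (one pole at s=0). By superposition:
  • 6: tracked with zero error.
  • 10t: e_ss = 10/K_v with K_v=16/3 → 1.875.
Total e_ss = 1.875.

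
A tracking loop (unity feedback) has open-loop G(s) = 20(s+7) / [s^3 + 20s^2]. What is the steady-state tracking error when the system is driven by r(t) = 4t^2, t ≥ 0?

The denominator has no term below 20s^2 — 2 poles at s=0, type 2.
K_a = lim_{s→0} s^2·G(s) = 20·7 / 20 = 7.
r(t) = 4t^2 gives R(s) = 8/s^3.
e_ss = 8/K_a = 8/7.

8/7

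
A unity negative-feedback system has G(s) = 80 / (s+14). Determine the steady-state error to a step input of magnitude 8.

G(s) has no factors of s in the denominator, so the system is type 0.
K_p = lim_{s→0} G(s) = 80 / (14) = 40/7.
e_ss = 8/(1 + K_p) = 8/(47/7) = 56/47.

56/47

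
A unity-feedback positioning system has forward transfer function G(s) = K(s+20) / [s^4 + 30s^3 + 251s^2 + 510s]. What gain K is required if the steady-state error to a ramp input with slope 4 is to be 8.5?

12

The denominator has no term below 510s — 1 pole at s=0, type 1.
K_v = lim_{s→0} s·G(s) = K·20 / 510 = (2/51)·K.
e_ss = 4/K_v = 8.5 ⇒ K_v = 8/17 ⇒ K = (8/17)/(2/51) = 12.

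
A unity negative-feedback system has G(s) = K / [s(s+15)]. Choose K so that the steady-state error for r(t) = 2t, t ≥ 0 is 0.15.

200

The open loop has one pole at the origin → type 1 system.
K_v = lim_{s→0} s·G(s) = K / (15) = (1/15)·K.
e_ss = 2/K_v = 0.15 ⇒ K_v = 40/3 ⇒ K = (40/3)/(1/15) = 200.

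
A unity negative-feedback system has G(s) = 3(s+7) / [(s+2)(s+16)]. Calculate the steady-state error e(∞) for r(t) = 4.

128/53

System type = 0 (no poles at s=0).
K_p = lim_{s→0} G(s) = 3·7 / (2·16) = 21/32.
e_ss = 4/(1 + K_p) = 4/(53/32) = 128/53.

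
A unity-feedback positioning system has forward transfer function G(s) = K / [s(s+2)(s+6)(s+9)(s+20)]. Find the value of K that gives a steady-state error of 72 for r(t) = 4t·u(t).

120

One free integrator in G(s): this is a type 1 system.
K_v = lim_{s→0} s·G(s) = K / (2·6·9·20) = (1/2160)·K.
e_ss = 4/K_v = 72 ⇒ K_v = 1/18 ⇒ K = (1/18)/(1/2160) = 120.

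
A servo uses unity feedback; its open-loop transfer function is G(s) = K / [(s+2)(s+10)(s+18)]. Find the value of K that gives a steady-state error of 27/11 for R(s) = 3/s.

No free integrators in G(s): this is a type 0 system.
K_p = lim_{s→0} G(s) = K / (2·10·18) = (1/360)·K.
e_ss = 3/(1 + K_p) = 27/11 ⇒ 1 + (1/360)·K = 11/9 ⇒ K = 80.

80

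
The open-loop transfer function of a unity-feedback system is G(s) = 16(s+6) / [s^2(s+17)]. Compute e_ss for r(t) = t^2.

17/48

System type = 2 (two poles at s=0).
K_a = lim_{s→0} s^2·G(s) = 16·6 / (17) = 96/17.
r(t) = t^2 gives R(s) = 2/s^3.
e_ss = 2/K_a = 2/(96/17) = 17/48.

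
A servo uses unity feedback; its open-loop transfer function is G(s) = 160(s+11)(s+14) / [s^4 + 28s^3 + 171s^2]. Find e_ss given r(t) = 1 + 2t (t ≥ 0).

Lowest-order denominator term is 171s^2, so the open loop has 2 poles at the origin → type 2 system. Treating each term separately:
  • 1: tracked with zero error.
  • 2t: tracked with zero error.
Total e_ss = 0.

0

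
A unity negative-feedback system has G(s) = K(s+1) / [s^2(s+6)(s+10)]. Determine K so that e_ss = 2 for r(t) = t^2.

The open loop has two poles at the origin → type 2 system.
K_a = lim_{s→0} s^2·G(s) = K·1 / (6·10) = (1/60)·K.
e_ss = 2/K_a = 2 ⇒ K_a = 1 ⇒ K = 1/(1/60) = 60.

60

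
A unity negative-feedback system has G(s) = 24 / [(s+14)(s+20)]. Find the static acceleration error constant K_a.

0

System type = 0 (no poles at s=0).
K_a = lim_{s→0} s^2·G(s) = 0 (the extra factor of s kills the finite limit).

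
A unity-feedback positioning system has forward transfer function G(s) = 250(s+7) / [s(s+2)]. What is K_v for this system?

875

System type = 1 (one pole at s=0).
K_v = lim_{s→0} s·G(s) = 250·7 / (2) = 875.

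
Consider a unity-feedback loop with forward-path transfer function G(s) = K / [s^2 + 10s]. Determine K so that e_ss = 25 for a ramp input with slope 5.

Lowest-order denominator term is 10s, so the open loop has 1 pole at the origin → type 1 system.
K_v = lim_{s→0} s·G(s) = K / 10 = 0.1·K.
e_ss = 5/K_v = 25 ⇒ K_v = 0.2 ⇒ K = 0.2/0.1 = 2.

2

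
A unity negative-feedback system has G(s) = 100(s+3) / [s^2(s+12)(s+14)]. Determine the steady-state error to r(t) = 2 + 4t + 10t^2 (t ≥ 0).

11.2

System type = 2 (two poles at s=0). Treating each term separately:
  • 2: tracked with zero error.
  • 4t: tracked with zero error.
  • 10t^2: e_ss = 20/K_a with K_a=25/14 → 11.2.
Total e_ss = 11.2.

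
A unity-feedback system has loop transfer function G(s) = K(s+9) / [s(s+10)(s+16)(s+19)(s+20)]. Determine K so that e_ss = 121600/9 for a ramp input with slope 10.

5

System type = 1 (one pole at s=0).
K_v = lim_{s→0} s·G(s) = K·9 / (10·16·19·20) = (9/60800)·K.
e_ss = 10/K_v = 121600/9 ⇒ K_v = 9/12160 ⇒ K = (9/12160)/(9/60800) = 5.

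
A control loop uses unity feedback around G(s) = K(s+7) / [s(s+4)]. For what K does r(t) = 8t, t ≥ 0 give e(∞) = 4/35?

40

System type = 1 (one pole at s=0).
K_v = lim_{s→0} s·G(s) = K·7 / (4) = 1.75·K.
e_ss = 8/K_v = 4/35 ⇒ K_v = 70 ⇒ K = 70/1.75 = 40.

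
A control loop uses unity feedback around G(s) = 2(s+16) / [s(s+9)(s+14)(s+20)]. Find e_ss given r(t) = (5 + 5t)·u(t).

393.75

One free integrator in G(s): this is a type 1 system. By superposition:
  • 5: tracked with zero error.
  • 5t: e_ss = 5/K_v with K_v=4/315 → 393.75.
Total e_ss = 393.75.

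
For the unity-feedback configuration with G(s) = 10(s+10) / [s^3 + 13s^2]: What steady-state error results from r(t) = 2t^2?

0.52

Factoring s^2 from the denominator leaves a polynomial with constant term 13, so the system is type 2.
K_a = lim_{s→0} s^2·G(s) = 10·10 / 13 = 100/13.
r(t) = 2t^2 gives R(s) = 4/s^3.
e_ss = 4/K_a = 4/(100/13) = 0.52.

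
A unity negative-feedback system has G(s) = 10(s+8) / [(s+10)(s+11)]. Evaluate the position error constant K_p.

The open loop has no poles at the origin → type 0 system.
K_p = lim_{s→0} G(s) = 10·8 / (10·11) = 8/11.

8/11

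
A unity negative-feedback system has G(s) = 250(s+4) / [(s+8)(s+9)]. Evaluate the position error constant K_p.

System type = 0 (no poles at s=0).
K_p = lim_{s→0} G(s) = 250·4 / (8·9) = 125/9.

125/9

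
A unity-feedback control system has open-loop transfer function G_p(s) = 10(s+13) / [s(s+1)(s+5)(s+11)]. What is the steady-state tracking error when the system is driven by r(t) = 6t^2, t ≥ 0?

infinity

One free integrator in G_p(s): this is a type 1 system.
For a type-1 system K_a = 0, so e_ss to a parabolic input is unbounded.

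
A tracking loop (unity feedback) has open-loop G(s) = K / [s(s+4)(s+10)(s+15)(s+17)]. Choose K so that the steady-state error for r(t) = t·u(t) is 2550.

One free integrator in G(s): this is a type 1 system.
K_v = lim_{s→0} s·G(s) = K / (4·10·15·17) = (1/10200)·K.
e_ss = 1/K_v = 2550 ⇒ K_v = 1/2550 ⇒ K = (1/2550)/(1/10200) = 4.

4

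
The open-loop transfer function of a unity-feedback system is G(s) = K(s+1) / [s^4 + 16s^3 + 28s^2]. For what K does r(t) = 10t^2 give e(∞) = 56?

Lowest-order denominator term is 28s^2, so the open loop has 2 poles at the origin → type 2 system.
K_a = lim_{s→0} s^2·G(s) = K·1 / 28 = (1/28)·K.
e_ss = 20/K_a = 56 ⇒ K_a = 5/14 ⇒ K = (5/14)/(1/28) = 10.

10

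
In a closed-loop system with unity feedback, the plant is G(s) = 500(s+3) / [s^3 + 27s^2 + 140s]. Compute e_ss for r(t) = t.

Factoring s from the denominator leaves a polynomial with constant term 140, so the system is type 1.
K_v = lim_{s→0} s·G(s) = 500·3 / 140 = 75/7.
e_ss = 1/K_v = 1/(75/7) = 7/75.

7/75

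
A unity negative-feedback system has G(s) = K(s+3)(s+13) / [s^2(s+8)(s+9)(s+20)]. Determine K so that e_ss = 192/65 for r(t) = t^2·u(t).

25

G(s) has two factors of s in the denominator, so the system is type 2.
K_a = lim_{s→0} s^2·G(s) = K·3·13 / (8·9·20) = (13/480)·K.
e_ss = 2/K_a = 192/65 ⇒ K_a = 65/96 ⇒ K = (65/96)/(13/480) = 25.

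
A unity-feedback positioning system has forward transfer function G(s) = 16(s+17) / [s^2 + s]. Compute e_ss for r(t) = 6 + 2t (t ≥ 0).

The denominator has no term below s — 1 pole at s=0, type 1. Treating each term separately:
  • 6: tracked with zero error.
  • 2t: e_ss = 2/K_v with K_v=272 → 1/136.
Total e_ss = 1/136.

1/136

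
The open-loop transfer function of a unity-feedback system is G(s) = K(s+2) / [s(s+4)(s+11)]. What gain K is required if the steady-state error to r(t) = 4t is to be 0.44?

200

G(s) has one factor of s in the denominator, so the system is type 1.
K_v = lim_{s→0} s·G(s) = K·2 / (4·11) = (1/22)·K.
e_ss = 4/K_v = 0.44 ⇒ K_v = 100/11 ⇒ K = (100/11)/(1/22) = 200.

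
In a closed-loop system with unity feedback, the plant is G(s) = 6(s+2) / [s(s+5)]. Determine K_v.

One free integrator in G(s): this is a type 1 system.
K_v = lim_{s→0} s·G(s) = 6·2 / (5) = 2.4.

2.4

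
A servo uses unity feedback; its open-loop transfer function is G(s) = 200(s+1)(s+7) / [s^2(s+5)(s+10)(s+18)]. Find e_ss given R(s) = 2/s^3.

Two free integrators in G(s): this is a type 2 system.
K_a = lim_{s→0} s^2·G(s) = 200·1·7 / (5·10·18) = 14/9.
r(t) = t^2 gives R(s) = 2/s^3.
e_ss = 2/K_a = 2/(14/9) = 9/7.

9/7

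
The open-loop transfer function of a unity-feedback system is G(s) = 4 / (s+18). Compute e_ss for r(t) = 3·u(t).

The open loop has no poles at the origin → type 0 system.
K_p = lim_{s→0} G(s) = 4 / (18) = 2/9.
e_ss = 3/(1 + K_p) = 3/(11/9) = 27/11.

27/11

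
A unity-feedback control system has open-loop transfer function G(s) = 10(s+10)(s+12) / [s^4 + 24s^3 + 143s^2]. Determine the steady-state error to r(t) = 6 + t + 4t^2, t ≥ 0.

143/150

Factoring s^2 from the denominator leaves a polynomial with constant term 143, so the system is type 2. By superposition:
  • 6: tracked with zero error.
  • t: tracked with zero error.
  • 4t^2: e_ss = 8/K_a with K_a=1200/143 → 143/150.
Total e_ss = 143/150.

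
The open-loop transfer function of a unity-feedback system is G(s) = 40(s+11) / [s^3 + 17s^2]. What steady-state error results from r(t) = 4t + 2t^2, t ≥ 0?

17/110

The denominator has no term below 17s^2 — 2 poles at s=0, type 2. Taking each input component in turn:
  • 4t: tracked with zero error.
  • 2t^2: e_ss = 4/K_a with K_a=440/17 → 17/110.
Total e_ss = 17/110.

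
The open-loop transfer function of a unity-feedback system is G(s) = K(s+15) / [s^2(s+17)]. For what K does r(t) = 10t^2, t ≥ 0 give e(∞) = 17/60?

80

The open loop has two poles at the origin → type 2 system.
K_a = lim_{s→0} s^2·G(s) = K·15 / (17) = (15/17)·K.
e_ss = 20/K_a = 17/60 ⇒ K_a = 1200/17 ⇒ K = (1200/17)/(15/17) = 80.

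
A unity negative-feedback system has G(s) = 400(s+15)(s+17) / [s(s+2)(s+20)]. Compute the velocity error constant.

2550

The open loop has one pole at the origin → type 1 system.
K_v = lim_{s→0} s·G(s) = 400·15·17 / (2·20) = 2550.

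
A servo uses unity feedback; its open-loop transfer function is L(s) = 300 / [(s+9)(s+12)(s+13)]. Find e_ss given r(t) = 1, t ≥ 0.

117/142

System type = 0 (no poles at s=0).
K_p = lim_{s→0} L(s) = 300 / (9·12·13) = 25/117.
e_ss = 1/(1 + K_p) = 1/(142/117) = 117/142.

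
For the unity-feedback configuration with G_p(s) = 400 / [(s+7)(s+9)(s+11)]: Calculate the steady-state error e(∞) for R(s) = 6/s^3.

G_p(s) has no factors of s in the denominator, so the system is type 0.
K_a = lim_{s→0} s^2·G_p(s) = 0; the steady-state error to this parabolic input grows without bound.

infinity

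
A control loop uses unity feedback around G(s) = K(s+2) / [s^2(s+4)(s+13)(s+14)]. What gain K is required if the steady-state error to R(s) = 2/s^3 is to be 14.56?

Two free integrators in G(s): this is a type 2 system.
K_a = lim_{s→0} s^2·G(s) = K·2 / (4·13·14) = (1/364)·K.
e_ss = 2/K_a = 14.56 ⇒ K_a = 25/182 ⇒ K = (25/182)/(1/364) = 50.

50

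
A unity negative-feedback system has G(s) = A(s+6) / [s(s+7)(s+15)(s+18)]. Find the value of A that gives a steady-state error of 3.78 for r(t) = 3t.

250

One free integrator in G(s): this is a type 1 system.
K_v = lim_{s→0} s·G(s) = A·6 / (7·15·18) = (1/315)·A.
e_ss = 3/K_v = 3.78 ⇒ K_v = 50/63 ⇒ A = (50/63)/(1/315) = 250.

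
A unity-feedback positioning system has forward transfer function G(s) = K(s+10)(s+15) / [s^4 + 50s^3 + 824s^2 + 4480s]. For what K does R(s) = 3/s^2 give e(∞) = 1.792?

50

Lowest-order denominator term is 4480s, so the open loop has 1 pole at the origin → type 1 system.
K_v = lim_{s→0} s·G(s) = K·10·15 / 4480 = (15/448)·K.
e_ss = 3/K_v = 1.792 ⇒ K_v = 375/224 ⇒ K = (375/224)/(15/448) = 50.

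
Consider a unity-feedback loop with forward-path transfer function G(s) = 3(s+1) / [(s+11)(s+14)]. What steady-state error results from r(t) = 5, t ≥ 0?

770/157

No free integrators in G(s): this is a type 0 system.
K_p = lim_{s→0} G(s) = 3·1 / (11·14) = 3/154.
e_ss = 5/(1 + K_p) = 5/(157/154) = 770/157.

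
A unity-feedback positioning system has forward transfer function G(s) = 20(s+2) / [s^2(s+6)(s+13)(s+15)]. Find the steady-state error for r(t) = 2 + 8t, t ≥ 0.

0

Two free integrators in G(s): this is a type 2 system. Treating each term separately:
  • 2: tracked with zero error.
  • 8t: tracked with zero error.
Total e_ss = 0.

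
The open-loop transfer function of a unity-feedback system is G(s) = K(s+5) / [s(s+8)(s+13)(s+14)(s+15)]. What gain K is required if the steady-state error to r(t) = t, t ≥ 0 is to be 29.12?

One free integrator in G(s): this is a type 1 system.
K_v = lim_{s→0} s·G(s) = K·5 / (8·13·14·15) = (1/4368)·K.
e_ss = 1/K_v = 29.12 ⇒ K_v = 25/728 ⇒ K = (25/728)/(1/4368) = 150.

150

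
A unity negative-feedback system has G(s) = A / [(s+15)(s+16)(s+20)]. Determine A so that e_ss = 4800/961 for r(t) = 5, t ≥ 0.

5

G(s) has no factors of s in the denominator, so the system is type 0.
K_p = lim_{s→0} G(s) = A / (15·16·20) = (1/4800)·A.
e_ss = 5/(1 + K_p) = 4800/961 ⇒ 1 + (1/4800)·A = 961/960 ⇒ A = 5.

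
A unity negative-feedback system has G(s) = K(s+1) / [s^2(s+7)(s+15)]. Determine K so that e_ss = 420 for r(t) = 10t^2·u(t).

5

Two free integrators in G(s): this is a type 2 system.
K_a = lim_{s→0} s^2·G(s) = K·1 / (7·15) = (1/105)·K.
e_ss = 20/K_a = 420 ⇒ K_a = 1/21 ⇒ K = (1/21)/(1/105) = 5.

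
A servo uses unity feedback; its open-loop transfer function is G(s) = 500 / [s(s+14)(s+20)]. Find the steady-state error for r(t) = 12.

G(s) has one factor of s in the denominator, so the system is type 1.
A type-1 system has K_p = ∞, so it tracks a step input with zero steady-state error.

0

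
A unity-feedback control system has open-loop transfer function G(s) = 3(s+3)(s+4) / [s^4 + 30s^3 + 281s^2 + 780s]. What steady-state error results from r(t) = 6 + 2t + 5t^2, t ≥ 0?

infinity

Lowest-order denominator term is 780s, so the open loop has 1 pole at the origin → type 1 system. Treating each term separately:
  • 6: tracked with zero error.
  • 2t: e_ss = 2/K_v with K_v=3/65 → 130/3.
  • 5t^2: a type-1 system cannot track it, e_ss → ∞.
The unbounded component dominates.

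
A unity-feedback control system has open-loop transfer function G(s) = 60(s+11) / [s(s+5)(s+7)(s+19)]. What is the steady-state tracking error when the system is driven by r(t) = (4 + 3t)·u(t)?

133/44

G(s) has one factor of s in the denominator, so the system is type 1. Taking each input component in turn:
  • 4: tracked with zero error.
  • 3t: e_ss = 3/K_v with K_v=132/133 → 133/44.
Total e_ss = 133/44.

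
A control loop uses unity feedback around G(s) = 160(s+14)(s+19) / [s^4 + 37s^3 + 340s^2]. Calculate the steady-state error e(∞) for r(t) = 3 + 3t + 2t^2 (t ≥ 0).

The denominator has no term below 340s^2 — 2 poles at s=0, type 2. Treating each term separately:
  • 3: tracked with zero error.
  • 3t: tracked with zero error.
  • 2t^2: e_ss = 4/K_a with K_a=2128/17 → 17/532.
Total e_ss = 17/532.

17/532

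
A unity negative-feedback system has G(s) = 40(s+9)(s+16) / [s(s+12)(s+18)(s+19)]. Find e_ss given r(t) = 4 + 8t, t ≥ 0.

System type = 1 (one pole at s=0). Treating each term separately:
  • 4: tracked with zero error.
  • 8t: e_ss = 8/K_v with K_v=80/57 → 5.7.
Total e_ss = 5.7.

5.7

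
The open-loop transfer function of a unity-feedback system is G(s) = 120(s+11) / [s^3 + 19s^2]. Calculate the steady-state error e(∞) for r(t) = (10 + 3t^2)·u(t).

19/220

Lowest-order denominator term is 19s^2, so the open loop has 2 poles at the origin → type 2 system. Treating each term separately:
  • 10: tracked with zero error.
  • 3t^2: e_ss = 6/K_a with K_a=1320/19 → 19/220.
Total e_ss = 19/220.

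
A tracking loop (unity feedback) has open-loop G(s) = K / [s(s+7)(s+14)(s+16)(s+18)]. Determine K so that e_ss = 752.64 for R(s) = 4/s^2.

System type = 1 (one pole at s=0).
K_v = lim_{s→0} s·G(s) = K / (7·14·16·18) = (1/28224)·K.
e_ss = 4/K_v = 752.64 ⇒ K_v = 25/4704 ⇒ K = (25/4704)/(1/28224) = 150.

150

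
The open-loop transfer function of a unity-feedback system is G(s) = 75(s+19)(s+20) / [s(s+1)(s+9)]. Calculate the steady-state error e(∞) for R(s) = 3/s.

0

One free integrator in G(s): this is a type 1 system.
A type-1 system has K_p = ∞, so it tracks a step input with zero steady-state error.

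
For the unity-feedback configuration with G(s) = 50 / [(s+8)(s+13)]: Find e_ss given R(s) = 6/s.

No free integrators in G(s): this is a type 0 system.
K_p = lim_{s→0} G(s) = 50 / (8·13) = 25/52.
e_ss = 6/(1 + K_p) = 6/(77/52) = 312/77.

312/77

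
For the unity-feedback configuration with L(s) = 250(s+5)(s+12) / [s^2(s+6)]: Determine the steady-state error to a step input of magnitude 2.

System type = 2 (two poles at s=0).
A type-2 system has K_p = ∞, so it tracks a step input with zero steady-state error.

0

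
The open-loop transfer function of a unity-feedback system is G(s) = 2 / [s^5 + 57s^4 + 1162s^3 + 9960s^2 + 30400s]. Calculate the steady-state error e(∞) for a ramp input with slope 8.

121600

The denominator has no term below 30400s — 1 pole at s=0, type 1.
K_v = lim_{s→0} s·G(s) = 2 / 30400 = 1/15200.
e_ss = 8/K_v = 8/(1/15200) = 121600.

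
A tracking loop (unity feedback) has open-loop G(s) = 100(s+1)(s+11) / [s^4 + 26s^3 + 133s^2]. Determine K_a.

The denominator has no term below 133s^2 — 2 poles at s=0, type 2.
K_a = lim_{s→0} s^2·G(s) = 100·1·11 / 133 = 1100/133.

1100/133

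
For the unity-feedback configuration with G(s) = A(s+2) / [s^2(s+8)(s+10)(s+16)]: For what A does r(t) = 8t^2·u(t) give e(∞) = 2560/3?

Two free integrators in G(s): this is a type 2 system.
K_a = lim_{s→0} s^2·G(s) = A·2 / (8·10·16) = (1/640)·A.
e_ss = 16/K_a = 2560/3 ⇒ K_a = 3/160 ⇒ A = (3/160)/(1/640) = 12.

12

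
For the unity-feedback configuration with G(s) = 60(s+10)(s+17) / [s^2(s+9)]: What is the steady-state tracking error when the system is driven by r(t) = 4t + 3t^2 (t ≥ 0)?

The open loop has two poles at the origin → type 2 system. Taking each input component in turn:
  • 4t: tracked with zero error.
  • 3t^2: e_ss = 6/K_a with K_a=3400/3 → 9/1700.
Total e_ss = 9/1700.

9/1700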